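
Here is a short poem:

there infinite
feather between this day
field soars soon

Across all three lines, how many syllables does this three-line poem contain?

Line 1: "there infinite": 1+3 = 4
Line 2: "feather between this day": 2+2+1+1 = 6
Line 3: "field soars soon": 1+1+1 = 3
Total: 4 + 6 + 3 = 13

13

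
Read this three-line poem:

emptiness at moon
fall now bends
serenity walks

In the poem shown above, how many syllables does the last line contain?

The last line: "serenity walks": 4+1 = 5

5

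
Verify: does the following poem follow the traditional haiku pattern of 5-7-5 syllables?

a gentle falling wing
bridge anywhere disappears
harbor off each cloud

No

Line 1: a (1), gentle (2), falling (2), wing (1) → 6 (expected 5)
Line 2: bridge (1), anywhere (3), disappears (3) → 7 ✓
Line 3: harbor (2), off (1), each (1), cloud (1) → 5 ✓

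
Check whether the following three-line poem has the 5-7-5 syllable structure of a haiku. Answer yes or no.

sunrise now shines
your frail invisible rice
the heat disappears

No

Line 1: "sunrise now shines": 2+1+1 = 4 (expected 5)
Line 2: "your frail invisible rice": 1+1+4+1 = 7 ✓
Line 3: "the heat disappears": 1+1+3 = 5 ✓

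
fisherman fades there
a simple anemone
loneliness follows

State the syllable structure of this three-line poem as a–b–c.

Line 1: "fisherman fades there": 3+1+1 = 5
Line 2: "a simple anemone": 1+2+4 = 7
Line 3: "loneliness follows": 3+2 = 5

5–7–5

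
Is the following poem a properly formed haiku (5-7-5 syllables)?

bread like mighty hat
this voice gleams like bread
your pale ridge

Line 1: "bread like mighty hat": 1+1+2+1 = 5 ✓
Line 2: "this voice gleams like bread": 1+1+1+1+1 = 5 (expected 7)
Line 3: "your pale ridge": 1+1+1 = 3 (expected 5)

No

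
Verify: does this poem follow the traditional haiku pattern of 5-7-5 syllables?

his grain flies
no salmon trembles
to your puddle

No

Line 1: his(1) + grain(1) + flies(1) = 3 (expected 5)
Line 2: no(1) + salmon(2) + trembles(2) = 5 (expected 7)
Line 3: to(1) + your(1) + puddle(2) = 4 (expected 5)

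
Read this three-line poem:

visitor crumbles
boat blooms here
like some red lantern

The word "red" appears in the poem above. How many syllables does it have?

"red" has 1 syllable.

1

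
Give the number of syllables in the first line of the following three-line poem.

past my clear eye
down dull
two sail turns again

The first line: past(1) + my(1) + clear(1) + eye(1) = 4

4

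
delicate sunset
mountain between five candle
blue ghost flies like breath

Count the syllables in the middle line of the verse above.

7

The middle line: mountain(2) + between(2) + five(1) + candle(2) = 7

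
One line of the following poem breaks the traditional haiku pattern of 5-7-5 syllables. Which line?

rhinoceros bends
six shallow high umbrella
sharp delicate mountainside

Line 1: "rhinoceros bends": 4+1 = 5 ✓
Line 2: "six shallow high umbrella": 1+2+1+3 = 7 ✓
Line 3: "sharp delicate mountainside": 1+3+3 = 7 (expected 5)

Line 3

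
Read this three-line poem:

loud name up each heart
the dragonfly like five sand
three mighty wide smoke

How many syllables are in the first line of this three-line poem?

The first line: loud (1), name (1), up (1), each (1), heart (1) → 5

5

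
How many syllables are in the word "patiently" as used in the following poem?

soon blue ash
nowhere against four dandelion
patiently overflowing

"patiently" has 3 syllables.

3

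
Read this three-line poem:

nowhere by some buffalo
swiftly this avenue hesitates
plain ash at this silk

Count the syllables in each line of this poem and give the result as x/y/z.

Line 1: nowhere (2), by (1), some (1), buffalo (3) → 7
Line 2: swiftly (2), this (1), avenue (3), hesitates (3) → 9
Line 3: plain (1), ash (1), at (1), this (1), silk (1) → 5

7/9/5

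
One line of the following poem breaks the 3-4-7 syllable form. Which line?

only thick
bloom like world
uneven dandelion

Line 2

Line 1: "only thick": 2+1 = 3 ✓
Line 2: "bloom like world": 1+1+1 = 3 (expected 4)
Line 3: "uneven dandelion": 3+4 = 7 ✓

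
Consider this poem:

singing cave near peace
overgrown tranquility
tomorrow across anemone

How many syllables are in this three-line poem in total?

Line 1: singing(2) + cave(1) + near(1) + peace(1) = 5
Line 2: overgrown(3) + tranquility(4) = 7
Line 3: tomorrow(3) + across(2) + anemone(4) = 9
Total: 5 + 7 + 9 = 21

21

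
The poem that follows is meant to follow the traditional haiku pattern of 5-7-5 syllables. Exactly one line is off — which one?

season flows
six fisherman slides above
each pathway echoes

Line 1: season(2) + flows(1) = 3 (expected 5)
Line 2: six(1) + fisherman(3) + slides(1) + above(2) = 7 ✓
Line 3: each(1) + pathway(2) + echoes(2) = 5 ✓

The first line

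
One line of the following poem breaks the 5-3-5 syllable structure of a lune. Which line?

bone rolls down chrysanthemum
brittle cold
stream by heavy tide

Line 1: "bone rolls down chrysanthemum": 1+1+1+4 = 7 (expected 5)
Line 2: "brittle cold": 2+1 = 3 ✓
Line 3: "stream by heavy tide": 1+1+2+1 = 5 ✓

Line 1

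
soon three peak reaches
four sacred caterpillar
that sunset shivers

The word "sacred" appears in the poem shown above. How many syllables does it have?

2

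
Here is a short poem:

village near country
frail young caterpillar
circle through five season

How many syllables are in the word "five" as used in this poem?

1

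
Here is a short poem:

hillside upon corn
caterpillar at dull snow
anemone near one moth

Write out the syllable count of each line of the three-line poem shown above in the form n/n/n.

5/7/7

Line 1: hillside (2), upon (2), corn (1) → 5
Line 2: caterpillar (4), at (1), dull (1), snow (1) → 7
Line 3: anemone (4), near (1), one (1), moth (1) → 7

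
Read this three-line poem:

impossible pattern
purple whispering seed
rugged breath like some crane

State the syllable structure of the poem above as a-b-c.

6-6-6

Line 1: impossible(4) + pattern(2) = 6
Line 2: purple(2) + whispering(3) + seed(1) = 6
Line 3: rugged(2) + breath(1) + like(1) + some(1) + crane(1) = 6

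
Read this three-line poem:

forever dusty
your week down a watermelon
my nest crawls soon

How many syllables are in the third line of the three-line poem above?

4

The third line: my (1), nest (1), crawls (1), soon (1) → 4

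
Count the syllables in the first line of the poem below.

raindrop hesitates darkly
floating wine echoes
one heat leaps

The first line: raindrop(2) + hesitates(3) + darkly(2) = 7

7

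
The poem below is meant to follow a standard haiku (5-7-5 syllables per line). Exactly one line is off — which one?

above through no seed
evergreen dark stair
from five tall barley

Line 1: "above through no seed": 2+1+1+1 = 5 ✓
Line 2: "evergreen dark stair": 3+1+1 = 5 (expected 7)
Line 3: "from five tall barley": 1+1+1+2 = 5 ✓

The second line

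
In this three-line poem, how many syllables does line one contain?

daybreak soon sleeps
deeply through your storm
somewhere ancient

4

Line one: "daybreak soon sleeps": 2+1+1 = 4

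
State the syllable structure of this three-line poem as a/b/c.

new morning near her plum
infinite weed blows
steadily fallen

Line 1: "new morning near her plum": 1+2+1+1+1 = 6
Line 2: "infinite weed blows": 3+1+1 = 5
Line 3: "steadily fallen": 3+2 = 5

6/5/5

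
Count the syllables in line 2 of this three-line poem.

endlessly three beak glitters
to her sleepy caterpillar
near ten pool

8

Line 2: "to her sleepy caterpillar": 1+1+2+4 = 8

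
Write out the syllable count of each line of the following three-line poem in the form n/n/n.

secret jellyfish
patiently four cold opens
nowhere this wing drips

Line 1: "secret jellyfish": 2+3 = 5
Line 2: "patiently four cold opens": 3+1+1+2 = 7
Line 3: "nowhere this wing drips": 2+1+1+1 = 5

5/7/5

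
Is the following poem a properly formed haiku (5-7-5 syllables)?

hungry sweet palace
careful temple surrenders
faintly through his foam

Yes

Line 1: "hungry sweet palace": 2+1+2 = 5 ✓
Line 2: "careful temple surrenders": 2+2+3 = 7 ✓
Line 3: "faintly through his foam": 2+1+1+1 = 5 ✓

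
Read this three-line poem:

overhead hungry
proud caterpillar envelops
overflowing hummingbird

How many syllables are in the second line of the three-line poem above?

The second line: "proud caterpillar envelops": 1+4+3 = 8

8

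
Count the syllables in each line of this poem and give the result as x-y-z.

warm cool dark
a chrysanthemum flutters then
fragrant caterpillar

3-8-6

Line 1: warm (1), cool (1), dark (1) → 3
Line 2: a (1), chrysanthemum (4), flutters (2), then (1) → 8
Line 3: fragrant (2), caterpillar (4) → 6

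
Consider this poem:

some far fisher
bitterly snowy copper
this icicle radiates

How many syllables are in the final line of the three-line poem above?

The final line: this (1), icicle (3), radiates (3) → 7

7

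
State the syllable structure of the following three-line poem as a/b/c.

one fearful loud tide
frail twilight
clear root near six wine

5/3/5

Line 1: "one fearful loud tide": 1+2+1+1 = 5
Line 2: "frail twilight": 1+2 = 3
Line 3: "clear root near six wine": 1+1+1+1+1 = 5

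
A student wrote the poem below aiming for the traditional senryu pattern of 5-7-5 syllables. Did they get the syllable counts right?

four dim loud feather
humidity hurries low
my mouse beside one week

No

Line 1: "four dim loud feather": 1+1+1+2 = 5 ✓
Line 2: "humidity hurries low": 4+2+1 = 7 ✓
Line 3: "my mouse beside one week": 1+1+2+1+1 = 6 (expected 5)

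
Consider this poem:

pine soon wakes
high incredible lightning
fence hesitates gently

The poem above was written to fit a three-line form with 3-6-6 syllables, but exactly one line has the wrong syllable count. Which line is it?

Line 1: "pine soon wakes": 1+1+1 = 3 ✓
Line 2: "high incredible lightning": 1+4+2 = 7 (expected 6)
Line 3: "fence hesitates gently": 1+3+2 = 6 ✓

The second line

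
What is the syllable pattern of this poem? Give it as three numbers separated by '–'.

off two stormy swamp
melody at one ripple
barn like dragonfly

5–7–5

Line 1: off(1) + two(1) + stormy(2) + swamp(1) = 5
Line 2: melody(3) + at(1) + one(1) + ripple(2) = 7
Line 3: barn(1) + like(1) + dragonfly(3) = 5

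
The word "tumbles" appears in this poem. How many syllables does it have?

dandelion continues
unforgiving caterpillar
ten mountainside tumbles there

2

"tumbles" has 2 syllables.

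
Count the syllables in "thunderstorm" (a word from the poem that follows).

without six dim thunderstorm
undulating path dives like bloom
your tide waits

3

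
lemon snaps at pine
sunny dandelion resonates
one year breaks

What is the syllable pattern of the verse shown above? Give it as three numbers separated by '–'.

Line 1: lemon(2) + snaps(1) + at(1) + pine(1) = 5
Line 2: sunny(2) + dandelion(4) + resonates(3) = 9
Line 3: one(1) + year(1) + breaks(1) = 3

5–9–3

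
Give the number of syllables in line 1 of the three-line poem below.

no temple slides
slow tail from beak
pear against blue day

4

Line 1: no (1), temple (2), slides (1) → 4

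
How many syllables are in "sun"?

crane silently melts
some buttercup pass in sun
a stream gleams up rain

1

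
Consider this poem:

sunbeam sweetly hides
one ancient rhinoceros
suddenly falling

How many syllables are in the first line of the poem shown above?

The first line: sunbeam (2), sweetly (2), hides (1) → 5

5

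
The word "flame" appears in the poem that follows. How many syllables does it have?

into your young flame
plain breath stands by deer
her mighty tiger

1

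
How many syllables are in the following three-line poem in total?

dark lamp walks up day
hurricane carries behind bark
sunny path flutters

Line 1: dark(1) + lamp(1) + walks(1) + up(1) + day(1) = 5
Line 2: hurricane(3) + carries(2) + behind(2) + bark(1) = 8
Line 3: sunny(2) + path(1) + flutters(2) = 5
Total: 5 + 8 + 5 = 18

18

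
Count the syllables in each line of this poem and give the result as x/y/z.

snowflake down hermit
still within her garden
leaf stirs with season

Line 1: snowflake(2) + down(1) + hermit(2) = 5
Line 2: still(1) + within(2) + her(1) + garden(2) = 6
Line 3: leaf(1) + stirs(1) + with(1) + season(2) = 5

5/6/5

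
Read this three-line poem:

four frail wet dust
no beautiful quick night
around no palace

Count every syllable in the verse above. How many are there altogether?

15

Line 1: four(1) + frail(1) + wet(1) + dust(1) = 4
Line 2: no(1) + beautiful(3) + quick(1) + night(1) = 6
Line 3: around(2) + no(1) + palace(2) = 5
Total: 4 + 6 + 5 = 15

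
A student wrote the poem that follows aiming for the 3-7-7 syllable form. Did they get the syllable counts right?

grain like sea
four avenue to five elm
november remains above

Line 1: grain (1), like (1), sea (1) → 3 ✓
Line 2: four (1), avenue (3), to (1), five (1), elm (1) → 7 ✓
Line 3: november (3), remains (2), above (2) → 7 ✓

Yes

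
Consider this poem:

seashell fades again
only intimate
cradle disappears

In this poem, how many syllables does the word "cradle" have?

2

"cradle" has 2 syllables.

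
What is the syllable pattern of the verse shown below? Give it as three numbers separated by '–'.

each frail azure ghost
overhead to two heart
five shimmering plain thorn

Line 1: "each frail azure ghost": 1+1+2+1 = 5
Line 2: "overhead to two heart": 3+1+1+1 = 6
Line 3: "five shimmering plain thorn": 1+3+1+1 = 6

5–6–6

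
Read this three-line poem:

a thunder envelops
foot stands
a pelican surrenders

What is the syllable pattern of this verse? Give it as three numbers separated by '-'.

Line 1: a (1), thunder (2), envelops (3) → 6
Line 2: foot (1), stands (1) → 2
Line 3: a (1), pelican (3), surrenders (3) → 7

6-2-7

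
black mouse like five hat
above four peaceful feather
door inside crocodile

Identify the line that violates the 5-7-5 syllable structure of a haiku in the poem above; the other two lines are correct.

Line 1: black(1) + mouse(1) + like(1) + five(1) + hat(1) = 5 ✓
Line 2: above(2) + four(1) + peaceful(2) + feather(2) = 7 ✓
Line 3: door(1) + inside(2) + crocodile(3) = 6 (expected 5)

The third line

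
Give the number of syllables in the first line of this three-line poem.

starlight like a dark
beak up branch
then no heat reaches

The first line: starlight(2) + like(1) + a(1) + dark(1) = 5

5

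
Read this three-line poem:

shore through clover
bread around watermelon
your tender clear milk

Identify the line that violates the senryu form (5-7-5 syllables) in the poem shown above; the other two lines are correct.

Line 1: "shore through clover": 1+1+2 = 4 (expected 5)
Line 2: "bread around watermelon": 1+2+4 = 7 ✓
Line 3: "your tender clear milk": 1+2+1+1 = 5 ✓

Line 1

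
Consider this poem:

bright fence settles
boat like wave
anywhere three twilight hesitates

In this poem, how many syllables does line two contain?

Line two: "boat like wave": 1+1+1 = 3

3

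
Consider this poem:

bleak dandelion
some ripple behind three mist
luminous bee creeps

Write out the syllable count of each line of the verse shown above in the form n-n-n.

Line 1: "bleak dandelion": 1+4 = 5
Line 2: "some ripple behind three mist": 1+2+2+1+1 = 7
Line 3: "luminous bee creeps": 3+1+1 = 5

5-7-5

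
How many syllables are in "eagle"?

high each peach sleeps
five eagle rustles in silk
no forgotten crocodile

2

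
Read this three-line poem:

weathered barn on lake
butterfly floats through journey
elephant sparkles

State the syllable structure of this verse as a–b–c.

Line 1: "weathered barn on lake": 2+1+1+1 = 5
Line 2: "butterfly floats through journey": 3+1+1+2 = 7
Line 3: "elephant sparkles": 3+2 = 5

5–7–5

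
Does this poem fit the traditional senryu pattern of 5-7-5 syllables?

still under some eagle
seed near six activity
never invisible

Line 1: still(1) + under(2) + some(1) + eagle(2) = 6 (expected 5)
Line 2: seed(1) + near(1) + six(1) + activity(4) = 7 ✓
Line 3: never(2) + invisible(4) = 6 (expected 5)

No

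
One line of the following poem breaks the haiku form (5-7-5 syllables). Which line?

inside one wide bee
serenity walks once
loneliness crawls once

Line 1: inside(2) + one(1) + wide(1) + bee(1) = 5 ✓
Line 2: serenity(4) + walks(1) + once(1) = 6 (expected 7)
Line 3: loneliness(3) + crawls(1) + once(1) = 5 ✓

The second line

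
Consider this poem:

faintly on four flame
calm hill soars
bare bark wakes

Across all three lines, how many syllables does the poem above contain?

Line 1: faintly (2), on (1), four (1), flame (1) → 5
Line 2: calm (1), hill (1), soars (1) → 3
Line 3: bare (1), bark (1), wakes (1) → 3
Total: 5 + 3 + 3 = 11

11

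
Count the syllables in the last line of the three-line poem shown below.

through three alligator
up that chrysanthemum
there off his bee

4

The last line: there (1), off (1), his (1), bee (1) → 4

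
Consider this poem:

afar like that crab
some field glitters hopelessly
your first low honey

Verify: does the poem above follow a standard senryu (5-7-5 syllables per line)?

Line 1: afar(2) + like(1) + that(1) + crab(1) = 5 ✓
Line 2: some(1) + field(1) + glitters(2) + hopelessly(3) = 7 ✓
Line 3: your(1) + first(1) + low(1) + honey(2) = 5 ✓

Yes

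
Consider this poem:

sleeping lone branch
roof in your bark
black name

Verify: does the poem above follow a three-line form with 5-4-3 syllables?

Line 1: "sleeping lone branch": 2+1+1 = 4 (expected 5)
Line 2: "roof in your bark": 1+1+1+1 = 4 ✓
Line 3: "black name": 1+1 = 2 (expected 3)

No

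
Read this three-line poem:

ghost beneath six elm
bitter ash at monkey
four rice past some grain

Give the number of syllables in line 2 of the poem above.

Line 2: "bitter ash at monkey": 2+1+1+2 = 6

6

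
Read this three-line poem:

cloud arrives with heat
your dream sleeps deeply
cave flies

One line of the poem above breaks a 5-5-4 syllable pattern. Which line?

Line 3

Line 1: "cloud arrives with heat": 1+2+1+1 = 5 ✓
Line 2: "your dream sleeps deeply": 1+1+1+2 = 5 ✓
Line 3: "cave flies": 1+1 = 2 (expected 4)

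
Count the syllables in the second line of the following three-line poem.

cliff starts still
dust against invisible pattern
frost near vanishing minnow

The second line: dust (1), against (2), invisible (4), pattern (2) → 9

9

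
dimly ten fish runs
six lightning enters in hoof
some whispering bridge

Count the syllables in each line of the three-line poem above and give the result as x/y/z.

Line 1: dimly (2), ten (1), fish (1), runs (1) → 5
Line 2: six (1), lightning (2), enters (2), in (1), hoof (1) → 7
Line 3: some (1), whispering (3), bridge (1) → 5

5/7/5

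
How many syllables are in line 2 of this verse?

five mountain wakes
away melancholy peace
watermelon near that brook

Line 2: "away melancholy peace": 2+4+1 = 7

7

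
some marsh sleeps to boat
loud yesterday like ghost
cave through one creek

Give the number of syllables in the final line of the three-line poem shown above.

4

The final line: cave (1), through (1), one (1), creek (1) → 4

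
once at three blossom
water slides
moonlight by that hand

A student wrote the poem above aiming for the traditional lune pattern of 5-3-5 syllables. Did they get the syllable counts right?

Yes

Line 1: "once at three blossom": 1+1+1+2 = 5 ✓
Line 2: "water slides": 2+1 = 3 ✓
Line 3: "moonlight by that hand": 2+1+1+1 = 5 ✓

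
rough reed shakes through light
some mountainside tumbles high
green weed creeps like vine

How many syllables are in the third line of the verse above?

5

The third line: "green weed creeps like vine": 1+1+1+1+1 = 5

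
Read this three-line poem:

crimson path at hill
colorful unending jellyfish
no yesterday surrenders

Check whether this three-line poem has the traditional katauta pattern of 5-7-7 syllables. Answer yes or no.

Line 1: "crimson path at hill": 2+1+1+1 = 5 ✓
Line 2: "colorful unending jellyfish": 3+3+3 = 9 (expected 7)
Line 3: "no yesterday surrenders": 1+3+3 = 7 ✓

No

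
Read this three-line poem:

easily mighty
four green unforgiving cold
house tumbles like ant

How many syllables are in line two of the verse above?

Line two: "four green unforgiving cold": 1+1+4+1 = 7

7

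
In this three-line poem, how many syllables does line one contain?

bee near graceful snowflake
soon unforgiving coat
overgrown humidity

6

Line one: bee (1), near (1), graceful (2), snowflake (2) → 6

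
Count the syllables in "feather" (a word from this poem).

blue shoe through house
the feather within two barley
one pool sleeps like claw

"feather" has 2 syllables.

2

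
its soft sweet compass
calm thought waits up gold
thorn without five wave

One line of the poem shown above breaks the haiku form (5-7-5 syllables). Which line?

Line 1: its(1) + soft(1) + sweet(1) + compass(2) = 5 ✓
Line 2: calm(1) + thought(1) + waits(1) + up(1) + gold(1) = 5 (expected 7)
Line 3: thorn(1) + without(2) + five(1) + wave(1) = 5 ✓

Line 2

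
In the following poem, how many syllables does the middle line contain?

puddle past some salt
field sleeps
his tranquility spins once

The middle line: "field sleeps": 1+1 = 2

2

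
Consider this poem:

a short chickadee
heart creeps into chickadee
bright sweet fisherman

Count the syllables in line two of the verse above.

Line two: heart(1) + creeps(1) + into(2) + chickadee(3) = 7

7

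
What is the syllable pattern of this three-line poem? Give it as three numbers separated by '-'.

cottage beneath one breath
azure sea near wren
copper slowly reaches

6-5-6

Line 1: cottage(2) + beneath(2) + one(1) + breath(1) = 6
Line 2: azure(2) + sea(1) + near(1) + wren(1) = 5
Line 3: copper(2) + slowly(2) + reaches(2) = 6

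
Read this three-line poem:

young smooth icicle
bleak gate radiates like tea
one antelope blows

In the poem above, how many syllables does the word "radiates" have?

3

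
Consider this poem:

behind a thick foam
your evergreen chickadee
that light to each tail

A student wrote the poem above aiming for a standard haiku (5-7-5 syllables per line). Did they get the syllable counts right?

Line 1: behind(2) + a(1) + thick(1) + foam(1) = 5 ✓
Line 2: your(1) + evergreen(3) + chickadee(3) = 7 ✓
Line 3: that(1) + light(1) + to(1) + each(1) + tail(1) = 5 ✓

Yes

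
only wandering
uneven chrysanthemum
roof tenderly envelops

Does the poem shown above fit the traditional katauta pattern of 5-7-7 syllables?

Yes

Line 1: only(2) + wandering(3) = 5 ✓
Line 2: uneven(3) + chrysanthemum(4) = 7 ✓
Line 3: roof(1) + tenderly(3) + envelops(3) = 7 ✓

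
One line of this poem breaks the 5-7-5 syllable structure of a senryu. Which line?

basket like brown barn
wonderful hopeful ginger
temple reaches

Line 1: basket(2) + like(1) + brown(1) + barn(1) = 5 ✓
Line 2: wonderful(3) + hopeful(2) + ginger(2) = 7 ✓
Line 3: temple(2) + reaches(2) = 4 (expected 5)

The third line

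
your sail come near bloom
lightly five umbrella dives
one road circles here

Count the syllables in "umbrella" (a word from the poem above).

3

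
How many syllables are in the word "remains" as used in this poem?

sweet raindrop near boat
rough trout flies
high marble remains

2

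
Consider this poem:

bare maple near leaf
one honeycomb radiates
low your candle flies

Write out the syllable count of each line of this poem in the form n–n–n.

Line 1: "bare maple near leaf": 1+2+1+1 = 5
Line 2: "one honeycomb radiates": 1+3+3 = 7
Line 3: "low your candle flies": 1+1+2+1 = 5

5–7–5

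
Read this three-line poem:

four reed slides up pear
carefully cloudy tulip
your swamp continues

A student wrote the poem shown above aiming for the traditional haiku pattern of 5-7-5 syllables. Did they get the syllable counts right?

Yes

Line 1: "four reed slides up pear": 1+1+1+1+1 = 5 ✓
Line 2: "carefully cloudy tulip": 3+2+2 = 7 ✓
Line 3: "your swamp continues": 1+1+3 = 5 ✓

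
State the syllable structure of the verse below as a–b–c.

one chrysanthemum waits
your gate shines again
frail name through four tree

6–5–5

Line 1: one(1) + chrysanthemum(4) + waits(1) = 6
Line 2: your(1) + gate(1) + shines(1) + again(2) = 5
Line 3: frail(1) + name(1) + through(1) + four(1) + tree(1) = 5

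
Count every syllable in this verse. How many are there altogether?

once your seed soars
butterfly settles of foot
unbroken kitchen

Line 1: once(1) + your(1) + seed(1) + soars(1) = 4
Line 2: butterfly(3) + settles(2) + of(1) + foot(1) = 7
Line 3: unbroken(3) + kitchen(2) = 5
Total: 4 + 7 + 5 = 16

16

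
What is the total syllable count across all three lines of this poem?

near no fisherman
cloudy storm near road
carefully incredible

17

Line 1: near (1), no (1), fisherman (3) → 5
Line 2: cloudy (2), storm (1), near (1), road (1) → 5
Line 3: carefully (3), incredible (4) → 7
Total: 5 + 5 + 7 = 17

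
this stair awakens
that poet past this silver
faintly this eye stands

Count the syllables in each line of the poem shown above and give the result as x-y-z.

5-7-5

Line 1: "this stair awakens": 1+1+3 = 5
Line 2: "that poet past this silver": 1+2+1+1+2 = 7
Line 3: "faintly this eye stands": 2+1+1+1 = 5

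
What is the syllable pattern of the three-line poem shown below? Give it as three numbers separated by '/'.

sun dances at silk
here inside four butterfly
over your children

5/7/5

Line 1: sun (1), dances (2), at (1), silk (1) → 5
Line 2: here (1), inside (2), four (1), butterfly (3) → 7
Line 3: over (2), your (1), children (2) → 5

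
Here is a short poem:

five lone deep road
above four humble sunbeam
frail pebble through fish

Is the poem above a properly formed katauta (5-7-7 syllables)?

Line 1: five(1) + lone(1) + deep(1) + road(1) = 4 (expected 5)
Line 2: above(2) + four(1) + humble(2) + sunbeam(2) = 7 ✓
Line 3: frail(1) + pebble(2) + through(1) + fish(1) = 5 (expected 7)

No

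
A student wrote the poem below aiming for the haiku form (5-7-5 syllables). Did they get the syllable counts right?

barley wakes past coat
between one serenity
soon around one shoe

Line 1: barley(2) + wakes(1) + past(1) + coat(1) = 5 ✓
Line 2: between(2) + one(1) + serenity(4) = 7 ✓
Line 3: soon(1) + around(2) + one(1) + shoe(1) = 5 ✓

Yes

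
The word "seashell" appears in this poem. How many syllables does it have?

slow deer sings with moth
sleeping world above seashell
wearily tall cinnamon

2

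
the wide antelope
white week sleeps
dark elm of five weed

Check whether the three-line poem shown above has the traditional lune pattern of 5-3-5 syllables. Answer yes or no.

Line 1: "the wide antelope": 1+1+3 = 5 ✓
Line 2: "white week sleeps": 1+1+1 = 3 ✓
Line 3: "dark elm of five weed": 1+1+1+1+1 = 5 ✓

Yes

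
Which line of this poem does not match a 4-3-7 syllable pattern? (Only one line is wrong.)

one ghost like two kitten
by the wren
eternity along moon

The first line

Line 1: one (1), ghost (1), like (1), two (1), kitten (2) → 6 (expected 4)
Line 2: by (1), the (1), wren (1) → 3 ✓
Line 3: eternity (4), along (2), moon (1) → 7 ✓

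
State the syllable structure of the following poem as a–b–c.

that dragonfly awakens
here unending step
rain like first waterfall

7–5–6

Line 1: that (1), dragonfly (3), awakens (3) → 7
Line 2: here (1), unending (3), step (1) → 5
Line 3: rain (1), like (1), first (1), waterfall (3) → 6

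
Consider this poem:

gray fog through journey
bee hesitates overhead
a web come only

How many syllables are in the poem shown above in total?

17

Line 1: gray(1) + fog(1) + through(1) + journey(2) = 5
Line 2: bee(1) + hesitates(3) + overhead(3) = 7
Line 3: a(1) + web(1) + come(1) + only(2) = 5
Total: 5 + 7 + 5 = 17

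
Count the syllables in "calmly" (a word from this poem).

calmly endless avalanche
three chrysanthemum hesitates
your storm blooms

2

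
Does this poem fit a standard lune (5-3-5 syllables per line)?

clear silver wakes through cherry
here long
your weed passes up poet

No

Line 1: "clear silver wakes through cherry": 1+2+1+1+2 = 7 (expected 5)
Line 2: "here long": 1+1 = 2 (expected 3)
Line 3: "your weed passes up poet": 1+1+2+1+2 = 7 (expected 5)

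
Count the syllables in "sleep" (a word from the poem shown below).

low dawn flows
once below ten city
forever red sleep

"sleep" has 1 syllable.

1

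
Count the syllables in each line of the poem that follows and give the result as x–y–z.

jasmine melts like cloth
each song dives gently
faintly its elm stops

Line 1: jasmine (2), melts (1), like (1), cloth (1) → 5
Line 2: each (1), song (1), dives (1), gently (2) → 5
Line 3: faintly (2), its (1), elm (1), stops (1) → 5

5–5–5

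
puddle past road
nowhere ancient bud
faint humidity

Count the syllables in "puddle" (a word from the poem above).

"puddle" has 2 syllables.

2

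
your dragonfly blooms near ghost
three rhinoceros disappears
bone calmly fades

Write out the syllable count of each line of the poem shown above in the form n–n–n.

Line 1: your(1) + dragonfly(3) + blooms(1) + near(1) + ghost(1) = 7
Line 2: three(1) + rhinoceros(4) + disappears(3) = 8
Line 3: bone(1) + calmly(2) + fades(1) = 4

7–8–4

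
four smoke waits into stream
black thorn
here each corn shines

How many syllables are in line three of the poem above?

4

Line three: here(1) + each(1) + corn(1) + shines(1) = 4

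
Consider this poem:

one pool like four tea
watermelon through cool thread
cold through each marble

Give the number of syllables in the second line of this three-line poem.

7

The second line: "watermelon through cool thread": 4+1+1+1 = 7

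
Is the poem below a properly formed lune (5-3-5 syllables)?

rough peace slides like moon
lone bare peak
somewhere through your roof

Yes

Line 1: "rough peace slides like moon": 1+1+1+1+1 = 5 ✓
Line 2: "lone bare peak": 1+1+1 = 3 ✓
Line 3: "somewhere through your roof": 2+1+1+1 = 5 ✓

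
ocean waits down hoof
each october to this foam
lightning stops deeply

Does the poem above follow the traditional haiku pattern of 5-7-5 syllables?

Line 1: ocean (2), waits (1), down (1), hoof (1) → 5 ✓
Line 2: each (1), october (3), to (1), this (1), foam (1) → 7 ✓
Line 3: lightning (2), stops (1), deeply (2) → 5 ✓

Yes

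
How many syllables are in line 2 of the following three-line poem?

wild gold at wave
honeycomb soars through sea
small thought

6

Line 2: honeycomb (3), soars (1), through (1), sea (1) → 6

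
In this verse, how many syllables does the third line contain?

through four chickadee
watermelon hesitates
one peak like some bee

5

The third line: "one peak like some bee": 1+1+1+1+1 = 5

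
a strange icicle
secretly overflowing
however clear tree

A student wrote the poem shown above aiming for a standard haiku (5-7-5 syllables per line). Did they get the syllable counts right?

Yes

Line 1: a(1) + strange(1) + icicle(3) = 5 ✓
Line 2: secretly(3) + overflowing(4) = 7 ✓
Line 3: however(3) + clear(1) + tree(1) = 5 ✓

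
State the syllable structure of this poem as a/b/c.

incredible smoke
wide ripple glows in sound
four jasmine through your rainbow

5/6/7

Line 1: incredible(4) + smoke(1) = 5
Line 2: wide(1) + ripple(2) + glows(1) + in(1) + sound(1) = 6
Line 3: four(1) + jasmine(2) + through(1) + your(1) + rainbow(2) = 7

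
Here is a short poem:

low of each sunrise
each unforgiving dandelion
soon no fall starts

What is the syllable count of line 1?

Line 1: low(1) + of(1) + each(1) + sunrise(2) = 5

5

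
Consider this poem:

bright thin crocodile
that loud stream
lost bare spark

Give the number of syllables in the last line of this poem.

The last line: lost(1) + bare(1) + spark(1) = 3

3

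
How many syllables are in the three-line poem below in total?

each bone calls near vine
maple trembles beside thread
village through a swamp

17

Line 1: each(1) + bone(1) + calls(1) + near(1) + vine(1) = 5
Line 2: maple(2) + trembles(2) + beside(2) + thread(1) = 7
Line 3: village(2) + through(1) + a(1) + swamp(1) = 5
Total: 5 + 7 + 5 = 17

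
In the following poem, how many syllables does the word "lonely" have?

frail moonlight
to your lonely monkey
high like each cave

2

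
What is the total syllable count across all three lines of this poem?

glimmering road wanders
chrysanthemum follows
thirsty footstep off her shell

Line 1: glimmering (3), road (1), wanders (2) → 6
Line 2: chrysanthemum (4), follows (2) → 6
Line 3: thirsty (2), footstep (2), off (1), her (1), shell (1) → 7
Total: 6 + 6 + 7 = 19

19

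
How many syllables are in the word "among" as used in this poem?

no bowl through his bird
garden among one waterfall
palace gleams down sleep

2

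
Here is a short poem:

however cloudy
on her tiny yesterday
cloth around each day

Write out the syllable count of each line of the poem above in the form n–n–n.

Line 1: however(3) + cloudy(2) = 5
Line 2: on(1) + her(1) + tiny(2) + yesterday(3) = 7
Line 3: cloth(1) + around(2) + each(1) + day(1) = 5

5–7–5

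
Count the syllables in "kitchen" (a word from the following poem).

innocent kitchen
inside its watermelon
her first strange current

2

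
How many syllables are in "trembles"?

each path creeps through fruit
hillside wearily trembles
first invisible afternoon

2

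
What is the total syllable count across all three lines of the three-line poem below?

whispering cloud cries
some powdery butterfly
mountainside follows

17

Line 1: whispering(3) + cloud(1) + cries(1) = 5
Line 2: some(1) + powdery(3) + butterfly(3) = 7
Line 3: mountainside(3) + follows(2) = 5
Total: 5 + 7 + 5 = 17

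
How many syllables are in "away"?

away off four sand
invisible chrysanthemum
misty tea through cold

2

"away" has 2 syllables.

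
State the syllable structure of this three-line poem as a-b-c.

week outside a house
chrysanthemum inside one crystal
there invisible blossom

5-9-7

Line 1: "week outside a house": 1+2+1+1 = 5
Line 2: "chrysanthemum inside one crystal": 4+2+1+2 = 9
Line 3: "there invisible blossom": 1+4+2 = 7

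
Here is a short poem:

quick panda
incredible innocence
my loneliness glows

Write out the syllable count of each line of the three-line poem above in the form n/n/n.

Line 1: quick(1) + panda(2) = 3
Line 2: incredible(4) + innocence(3) = 7
Line 3: my(1) + loneliness(3) + glows(1) = 5

3/7/5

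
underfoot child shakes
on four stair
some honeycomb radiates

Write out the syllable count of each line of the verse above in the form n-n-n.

5-3-7

Line 1: underfoot (3), child (1), shakes (1) → 5
Line 2: on (1), four (1), stair (1) → 3
Line 3: some (1), honeycomb (3), radiates (3) → 7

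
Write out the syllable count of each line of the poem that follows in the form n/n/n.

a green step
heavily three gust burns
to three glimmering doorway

3/6/7

Line 1: a(1) + green(1) + step(1) = 3
Line 2: heavily(3) + three(1) + gust(1) + burns(1) = 6
Line 3: to(1) + three(1) + glimmering(3) + doorway(2) = 7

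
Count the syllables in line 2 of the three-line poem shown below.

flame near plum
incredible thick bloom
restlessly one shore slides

Line 2: "incredible thick bloom": 4+1+1 = 6

6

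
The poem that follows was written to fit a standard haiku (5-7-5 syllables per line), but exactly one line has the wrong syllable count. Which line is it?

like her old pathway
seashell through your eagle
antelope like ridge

Line 1: like(1) + her(1) + old(1) + pathway(2) = 5 ✓
Line 2: seashell(2) + through(1) + your(1) + eagle(2) = 6 (expected 7)
Line 3: antelope(3) + like(1) + ridge(1) = 5 ✓

The second line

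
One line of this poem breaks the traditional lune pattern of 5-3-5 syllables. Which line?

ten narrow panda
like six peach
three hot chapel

Line 1: ten(1) + narrow(2) + panda(2) = 5 ✓
Line 2: like(1) + six(1) + peach(1) = 3 ✓
Line 3: three(1) + hot(1) + chapel(2) = 4 (expected 5)

The third line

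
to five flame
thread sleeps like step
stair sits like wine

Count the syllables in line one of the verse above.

3

Line one: to(1) + five(1) + flame(1) = 3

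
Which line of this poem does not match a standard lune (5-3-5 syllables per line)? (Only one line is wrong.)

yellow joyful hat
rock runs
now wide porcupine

Line 1: yellow (2), joyful (2), hat (1) → 5 ✓
Line 2: rock (1), runs (1) → 2 (expected 3)
Line 3: now (1), wide (1), porcupine (3) → 5 ✓

Line 2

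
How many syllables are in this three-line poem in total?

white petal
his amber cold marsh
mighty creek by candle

14

Line 1: "white petal": 1+2 = 3
Line 2: "his amber cold marsh": 1+2+1+1 = 5
Line 3: "mighty creek by candle": 2+1+1+2 = 6
Total: 3 + 5 + 6 = 14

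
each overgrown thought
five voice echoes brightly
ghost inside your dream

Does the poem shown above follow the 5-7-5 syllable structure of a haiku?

No

Line 1: each(1) + overgrown(3) + thought(1) = 5 ✓
Line 2: five(1) + voice(1) + echoes(2) + brightly(2) = 6 (expected 7)
Line 3: ghost(1) + inside(2) + your(1) + dream(1) = 5 ✓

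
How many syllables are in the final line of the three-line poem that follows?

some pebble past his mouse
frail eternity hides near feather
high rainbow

3

The final line: "high rainbow": 1+2 = 3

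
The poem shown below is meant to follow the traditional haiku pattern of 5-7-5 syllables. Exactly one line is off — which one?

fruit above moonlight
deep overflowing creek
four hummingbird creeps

The second line

Line 1: fruit (1), above (2), moonlight (2) → 5 ✓
Line 2: deep (1), overflowing (4), creek (1) → 6 (expected 7)
Line 3: four (1), hummingbird (3), creeps (1) → 5 ✓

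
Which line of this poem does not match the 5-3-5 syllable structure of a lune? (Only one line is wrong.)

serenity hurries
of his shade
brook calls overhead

The first line

Line 1: serenity (4), hurries (2) → 6 (expected 5)
Line 2: of (1), his (1), shade (1) → 3 ✓
Line 3: brook (1), calls (1), overhead (3) → 5 ✓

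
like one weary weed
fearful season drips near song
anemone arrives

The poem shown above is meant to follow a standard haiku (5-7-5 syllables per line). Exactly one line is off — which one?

Line 1: like (1), one (1), weary (2), weed (1) → 5 ✓
Line 2: fearful (2), season (2), drips (1), near (1), song (1) → 7 ✓
Line 3: anemone (4), arrives (2) → 6 (expected 5)

Line 3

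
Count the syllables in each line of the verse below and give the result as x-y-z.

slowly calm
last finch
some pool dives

3-2-3

Line 1: "slowly calm": 2+1 = 3
Line 2: "last finch": 1+1 = 2
Line 3: "some pool dives": 1+1+1 = 3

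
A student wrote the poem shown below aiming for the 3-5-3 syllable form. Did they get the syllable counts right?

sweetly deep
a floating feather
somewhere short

Line 1: "sweetly deep": 2+1 = 3 ✓
Line 2: "a floating feather": 1+2+2 = 5 ✓
Line 3: "somewhere short": 2+1 = 3 ✓

Yes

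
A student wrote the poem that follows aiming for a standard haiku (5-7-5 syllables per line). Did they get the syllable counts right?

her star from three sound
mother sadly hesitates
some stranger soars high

Line 1: her (1), star (1), from (1), three (1), sound (1) → 5 ✓
Line 2: mother (2), sadly (2), hesitates (3) → 7 ✓
Line 3: some (1), stranger (2), soars (1), high (1) → 5 ✓

Yes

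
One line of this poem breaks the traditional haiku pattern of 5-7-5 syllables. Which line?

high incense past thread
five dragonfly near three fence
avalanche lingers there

The third line

Line 1: high(1) + incense(2) + past(1) + thread(1) = 5 ✓
Line 2: five(1) + dragonfly(3) + near(1) + three(1) + fence(1) = 7 ✓
Line 3: avalanche(3) + lingers(2) + there(1) = 6 (expected 5)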